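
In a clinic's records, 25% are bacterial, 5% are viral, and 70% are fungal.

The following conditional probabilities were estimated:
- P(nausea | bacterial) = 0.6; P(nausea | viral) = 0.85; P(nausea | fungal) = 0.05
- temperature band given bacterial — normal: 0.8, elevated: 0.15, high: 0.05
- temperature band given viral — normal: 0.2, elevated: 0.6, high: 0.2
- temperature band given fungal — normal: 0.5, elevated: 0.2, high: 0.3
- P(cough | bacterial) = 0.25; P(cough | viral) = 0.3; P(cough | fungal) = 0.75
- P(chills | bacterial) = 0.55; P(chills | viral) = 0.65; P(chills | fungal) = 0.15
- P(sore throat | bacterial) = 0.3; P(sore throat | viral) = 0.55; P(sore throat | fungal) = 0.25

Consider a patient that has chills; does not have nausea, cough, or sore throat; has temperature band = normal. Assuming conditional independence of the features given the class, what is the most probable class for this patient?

bacterial

bacterial: 0.25 × (1−0.6) × 0.8 × (1−0.25) × 0.55 × (1−0.3) = 0.0231
viral: 0.05 × (1−0.85) × 0.2 × (1−0.3) × 0.65 × (1−0.55) = 0.000307125
fungal: 0.7 × (1−0.05) × 0.5 × (1−0.75) × 0.15 × (1−0.25) = 0.0093515625
Highest score → bacterial.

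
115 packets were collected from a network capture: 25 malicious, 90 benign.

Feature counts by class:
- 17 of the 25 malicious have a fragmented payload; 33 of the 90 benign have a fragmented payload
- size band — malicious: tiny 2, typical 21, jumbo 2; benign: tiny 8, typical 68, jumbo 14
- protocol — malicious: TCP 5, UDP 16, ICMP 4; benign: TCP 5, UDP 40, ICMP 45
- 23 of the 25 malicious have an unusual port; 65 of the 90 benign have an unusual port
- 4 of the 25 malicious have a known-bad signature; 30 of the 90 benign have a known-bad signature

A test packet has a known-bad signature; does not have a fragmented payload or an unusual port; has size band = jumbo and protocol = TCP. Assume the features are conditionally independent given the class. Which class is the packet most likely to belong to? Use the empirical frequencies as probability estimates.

benign

malicious: (25/115) × (8/25) × (2/25) × (5/25) × (2/25) × (4/25) ≈ 0.000014247
benign: (90/115) × (57/90) × (14/90) × (5/90) × (25/90) × (30/90) ≈ 0.000396612
Highest score → benign.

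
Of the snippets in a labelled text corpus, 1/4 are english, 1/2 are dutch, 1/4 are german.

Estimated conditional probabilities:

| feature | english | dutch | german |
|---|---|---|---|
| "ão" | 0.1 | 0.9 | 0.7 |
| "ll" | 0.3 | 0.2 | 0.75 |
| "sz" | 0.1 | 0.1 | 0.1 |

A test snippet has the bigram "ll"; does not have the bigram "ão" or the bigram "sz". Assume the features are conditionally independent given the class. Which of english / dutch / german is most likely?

english: 0.25 × (1−0.1) × 0.3 × (1−0.1) = 0.06075
dutch: 0.5 × (1−0.9) × 0.2 × (1−0.1) = 0.009
german: 0.25 × (1−0.7) × 0.75 × (1−0.1) = 0.050625
Highest score → english.

english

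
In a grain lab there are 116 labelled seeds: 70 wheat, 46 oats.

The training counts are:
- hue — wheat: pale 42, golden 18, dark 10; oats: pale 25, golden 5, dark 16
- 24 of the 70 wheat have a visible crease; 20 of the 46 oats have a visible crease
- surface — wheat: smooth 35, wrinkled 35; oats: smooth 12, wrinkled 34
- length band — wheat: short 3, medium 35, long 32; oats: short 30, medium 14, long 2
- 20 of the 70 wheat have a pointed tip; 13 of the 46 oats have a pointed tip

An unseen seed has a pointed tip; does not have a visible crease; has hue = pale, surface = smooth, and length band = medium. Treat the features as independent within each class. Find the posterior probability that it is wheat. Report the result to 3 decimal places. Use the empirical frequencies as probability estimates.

0.861

wheat: (70/116) × (42/70) × (46/70) × (35/70) × (35/70) × (20/70) ≈ 0.0169951
oats: (46/116) × (25/46) × (26/46) × (12/46) × (14/46) × (13/46) ≈ 0.00273323
P(wheat | x) = 0.0169951 / 0.01972833 ≈ 0.861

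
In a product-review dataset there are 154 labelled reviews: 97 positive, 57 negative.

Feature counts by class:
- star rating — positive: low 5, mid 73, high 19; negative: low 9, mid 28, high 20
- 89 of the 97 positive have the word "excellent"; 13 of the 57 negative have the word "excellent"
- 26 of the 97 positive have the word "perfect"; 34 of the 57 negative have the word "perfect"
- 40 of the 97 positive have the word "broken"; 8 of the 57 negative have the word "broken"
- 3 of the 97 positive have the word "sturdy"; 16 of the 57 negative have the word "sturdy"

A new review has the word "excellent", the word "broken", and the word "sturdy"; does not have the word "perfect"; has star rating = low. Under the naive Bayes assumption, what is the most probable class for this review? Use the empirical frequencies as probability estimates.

positive

positive: (97/154) × (5/97) × (89/97) × (71/97) × (40/97) × (3/97) ≈ 0.000278094
negative: (57/154) × (9/57) × (13/57) × (23/57) × (8/57) × (16/57) ≈ 0.000211887
Highest score → positive.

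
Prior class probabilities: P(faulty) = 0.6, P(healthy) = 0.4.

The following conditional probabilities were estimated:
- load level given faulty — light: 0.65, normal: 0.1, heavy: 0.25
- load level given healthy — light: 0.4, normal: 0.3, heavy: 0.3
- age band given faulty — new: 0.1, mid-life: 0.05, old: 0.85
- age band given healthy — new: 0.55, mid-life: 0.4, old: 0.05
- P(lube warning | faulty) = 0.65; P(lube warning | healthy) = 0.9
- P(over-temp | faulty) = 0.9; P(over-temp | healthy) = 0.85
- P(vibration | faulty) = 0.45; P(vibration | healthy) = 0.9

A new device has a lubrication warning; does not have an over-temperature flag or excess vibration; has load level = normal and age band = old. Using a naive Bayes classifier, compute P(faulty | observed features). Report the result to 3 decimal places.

0.957

faulty: 0.6 × 0.1 × 0.85 × 0.65 × (1−0.9) × (1−0.45) = 0.00182325
healthy: 0.4 × 0.3 × 0.05 × 0.9 × (1−0.85) × (1−0.9) = 0.000081
P(faulty | x) = 0.00182325 / 0.00190425 ≈ 0.957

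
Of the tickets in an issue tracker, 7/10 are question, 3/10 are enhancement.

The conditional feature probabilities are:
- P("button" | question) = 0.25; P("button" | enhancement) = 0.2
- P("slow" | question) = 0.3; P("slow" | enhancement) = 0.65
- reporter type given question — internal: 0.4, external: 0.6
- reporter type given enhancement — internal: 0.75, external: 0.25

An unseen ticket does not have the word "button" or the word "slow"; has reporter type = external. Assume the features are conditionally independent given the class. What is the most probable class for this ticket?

question: 0.7 × (1−0.25) × (1−0.3) × 0.6 = 0.2205
enhancement: 0.3 × (1−0.2) × (1−0.65) × 0.25 = 0.021
Highest score → question.

question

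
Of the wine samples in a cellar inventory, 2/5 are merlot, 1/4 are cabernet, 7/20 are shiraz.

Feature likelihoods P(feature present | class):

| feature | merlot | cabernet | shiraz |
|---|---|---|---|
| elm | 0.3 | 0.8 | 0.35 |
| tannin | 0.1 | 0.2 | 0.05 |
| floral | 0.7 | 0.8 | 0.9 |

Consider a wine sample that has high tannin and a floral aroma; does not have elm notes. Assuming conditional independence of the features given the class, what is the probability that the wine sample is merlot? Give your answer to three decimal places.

0.518

merlot: 0.4 × (1−0.3) × 0.1 × 0.7 = 0.0196
cabernet: 0.25 × (1−0.8) × 0.2 × 0.8 = 0.008
shiraz: 0.35 × (1−0.35) × 0.05 × 0.9 = 0.0102375
P(merlot | x) = 0.0196 / 0.0378375 ≈ 0.518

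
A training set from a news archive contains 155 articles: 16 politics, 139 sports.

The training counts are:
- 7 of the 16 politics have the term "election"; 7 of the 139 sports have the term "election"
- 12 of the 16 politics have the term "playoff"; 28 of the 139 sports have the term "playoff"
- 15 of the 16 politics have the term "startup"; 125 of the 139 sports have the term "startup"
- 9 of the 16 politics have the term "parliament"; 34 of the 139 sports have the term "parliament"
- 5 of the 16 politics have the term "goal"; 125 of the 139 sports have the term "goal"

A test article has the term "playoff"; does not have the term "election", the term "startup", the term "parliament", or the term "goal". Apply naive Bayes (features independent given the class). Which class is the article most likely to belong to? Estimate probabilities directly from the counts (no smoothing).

politics: (16/155) × (9/16) × (12/16) × (1/16) × (7/16) × (11/16) ≈ 0.000818659
sports: (139/155) × (132/139) × (28/139) × (14/139) × (105/139) × (14/139) ≈ 0.00131458
Highest score → sports.

sports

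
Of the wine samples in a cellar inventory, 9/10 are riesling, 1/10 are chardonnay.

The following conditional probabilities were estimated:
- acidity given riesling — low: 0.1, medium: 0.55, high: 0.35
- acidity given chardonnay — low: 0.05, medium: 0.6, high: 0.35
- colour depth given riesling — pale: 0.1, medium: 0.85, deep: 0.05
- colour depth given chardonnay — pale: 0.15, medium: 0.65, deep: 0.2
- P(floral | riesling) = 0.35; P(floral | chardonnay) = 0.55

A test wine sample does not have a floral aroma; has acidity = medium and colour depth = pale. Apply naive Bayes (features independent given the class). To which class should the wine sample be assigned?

riesling

riesling: 0.9 × 0.55 × 0.1 × (1−0.35) = 0.032175
chardonnay: 0.1 × 0.6 × 0.15 × (1−0.55) = 0.00405
Highest score → riesling.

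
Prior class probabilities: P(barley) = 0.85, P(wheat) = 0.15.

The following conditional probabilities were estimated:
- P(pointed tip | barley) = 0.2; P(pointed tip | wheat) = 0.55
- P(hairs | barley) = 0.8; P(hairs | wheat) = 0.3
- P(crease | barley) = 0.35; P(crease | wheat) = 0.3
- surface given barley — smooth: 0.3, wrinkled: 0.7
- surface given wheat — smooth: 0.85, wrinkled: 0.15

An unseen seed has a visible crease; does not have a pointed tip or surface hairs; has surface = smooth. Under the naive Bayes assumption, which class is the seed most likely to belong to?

barley

barley: 0.85 × (1−0.2) × (1−0.8) × 0.35 × 0.3 = 0.01428
wheat: 0.15 × (1−0.55) × (1−0.3) × 0.3 × 0.85 = 0.01204875
Highest score → barley.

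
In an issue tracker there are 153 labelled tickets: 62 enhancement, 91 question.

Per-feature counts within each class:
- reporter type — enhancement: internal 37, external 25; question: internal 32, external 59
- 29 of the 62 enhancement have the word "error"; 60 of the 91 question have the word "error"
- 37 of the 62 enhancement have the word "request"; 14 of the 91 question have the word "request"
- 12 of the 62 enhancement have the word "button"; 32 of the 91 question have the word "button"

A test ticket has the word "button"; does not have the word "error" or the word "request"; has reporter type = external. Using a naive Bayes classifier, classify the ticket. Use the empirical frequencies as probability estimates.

enhancement: (62/153) × (25/62) × (33/62) × (25/62) × (12/62) ≈ 0.00678748
question: (91/153) × (59/91) × (31/91) × (77/91) × (32/91) ≈ 0.0390876
Highest score → question.

question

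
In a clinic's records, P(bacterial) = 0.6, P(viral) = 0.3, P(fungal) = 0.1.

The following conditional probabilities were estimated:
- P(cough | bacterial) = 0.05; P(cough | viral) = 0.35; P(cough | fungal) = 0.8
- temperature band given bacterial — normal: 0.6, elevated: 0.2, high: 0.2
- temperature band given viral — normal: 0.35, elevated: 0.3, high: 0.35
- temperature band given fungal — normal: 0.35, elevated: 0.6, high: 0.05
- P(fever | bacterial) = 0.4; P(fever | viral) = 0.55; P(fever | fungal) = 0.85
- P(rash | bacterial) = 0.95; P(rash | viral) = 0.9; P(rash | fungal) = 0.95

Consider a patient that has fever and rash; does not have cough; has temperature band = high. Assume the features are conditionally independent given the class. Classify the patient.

bacterial

bacterial: 0.6 × (1−0.05) × 0.2 × 0.4 × 0.95 = 0.04332
viral: 0.3 × (1−0.35) × 0.35 × 0.55 × 0.9 = 0.03378375
fungal: 0.1 × (1−0.8) × 0.05 × 0.85 × 0.95 = 0.0008075
Highest score → bacterial.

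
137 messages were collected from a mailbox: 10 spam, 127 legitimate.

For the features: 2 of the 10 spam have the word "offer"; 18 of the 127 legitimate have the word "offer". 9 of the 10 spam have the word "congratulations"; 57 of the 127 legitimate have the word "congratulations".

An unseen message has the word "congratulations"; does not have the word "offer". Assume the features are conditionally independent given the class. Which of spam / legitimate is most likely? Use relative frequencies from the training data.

legitimate

spam: (10/137) × (8/10) × (9/10) ≈ 0.0525547
legitimate: (127/137) × (109/127) × (57/127) ≈ 0.357089
Highest score → legitimate.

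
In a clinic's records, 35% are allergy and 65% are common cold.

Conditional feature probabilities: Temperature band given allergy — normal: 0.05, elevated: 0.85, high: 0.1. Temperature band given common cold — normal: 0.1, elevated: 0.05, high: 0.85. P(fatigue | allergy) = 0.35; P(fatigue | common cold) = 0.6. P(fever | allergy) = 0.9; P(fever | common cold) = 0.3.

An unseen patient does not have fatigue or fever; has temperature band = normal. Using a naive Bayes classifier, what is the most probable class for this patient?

common cold

allergy: 0.35 × 0.05 × (1−0.35) × (1−0.9) = 0.0011375
common cold: 0.65 × 0.1 × (1−0.6) × (1−0.3) = 0.0182
Highest score → common cold.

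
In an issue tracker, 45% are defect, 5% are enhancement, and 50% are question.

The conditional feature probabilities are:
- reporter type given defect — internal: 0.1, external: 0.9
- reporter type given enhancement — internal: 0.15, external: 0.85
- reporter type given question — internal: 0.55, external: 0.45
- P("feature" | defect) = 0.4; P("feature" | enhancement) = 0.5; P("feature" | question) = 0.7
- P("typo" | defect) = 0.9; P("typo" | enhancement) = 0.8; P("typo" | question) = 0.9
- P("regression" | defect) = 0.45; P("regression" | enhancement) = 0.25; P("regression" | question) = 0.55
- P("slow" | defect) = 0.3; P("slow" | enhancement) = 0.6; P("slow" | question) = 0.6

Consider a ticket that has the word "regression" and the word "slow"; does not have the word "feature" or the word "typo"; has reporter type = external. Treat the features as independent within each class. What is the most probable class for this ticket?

defect: 0.45 × 0.9 × (1−0.4) × (1−0.9) × 0.45 × 0.3 = 0.0032805
enhancement: 0.05 × 0.85 × (1−0.5) × (1−0.8) × 0.25 × 0.6 = 0.0006375
question: 0.5 × 0.45 × (1−0.7) × (1−0.9) × 0.55 × 0.6 = 0.0022275
Highest score → defect.

defect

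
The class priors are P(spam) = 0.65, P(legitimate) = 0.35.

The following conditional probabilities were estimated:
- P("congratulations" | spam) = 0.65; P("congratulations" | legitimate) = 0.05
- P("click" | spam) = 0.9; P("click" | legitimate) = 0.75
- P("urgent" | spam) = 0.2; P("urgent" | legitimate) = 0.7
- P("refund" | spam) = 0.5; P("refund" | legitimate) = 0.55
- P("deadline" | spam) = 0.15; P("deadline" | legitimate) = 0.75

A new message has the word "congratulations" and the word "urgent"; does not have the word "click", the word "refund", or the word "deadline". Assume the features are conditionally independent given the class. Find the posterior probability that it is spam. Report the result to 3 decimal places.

spam: 0.65 × 0.65 × (1−0.9) × 0.2 × (1−0.5) × (1−0.15) = 0.00359125
legitimate: 0.35 × 0.05 × (1−0.75) × 0.7 × (1−0.55) × (1−0.75) = 0.00034453125
P(spam | x) = 0.00359125 / 0.00393578125 ≈ 0.912

0.912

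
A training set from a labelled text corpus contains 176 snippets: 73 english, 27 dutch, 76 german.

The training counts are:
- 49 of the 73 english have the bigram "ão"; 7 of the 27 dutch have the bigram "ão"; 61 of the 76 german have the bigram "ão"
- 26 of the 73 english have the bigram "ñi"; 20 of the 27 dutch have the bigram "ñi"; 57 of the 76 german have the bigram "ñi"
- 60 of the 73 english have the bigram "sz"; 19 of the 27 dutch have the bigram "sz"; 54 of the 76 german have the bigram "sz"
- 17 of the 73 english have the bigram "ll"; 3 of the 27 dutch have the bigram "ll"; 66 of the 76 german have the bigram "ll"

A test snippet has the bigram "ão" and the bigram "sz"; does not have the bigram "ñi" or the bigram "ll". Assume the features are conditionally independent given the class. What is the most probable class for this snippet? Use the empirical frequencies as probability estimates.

english

english: (73/176) × (49/73) × (47/73) × (60/73) × (56/73) ≈ 0.113019
dutch: (27/176) × (7/27) × (7/27) × (19/27) × (24/27) ≈ 0.00644996
german: (76/176) × (61/76) × (19/76) × (54/76) × (10/76) ≈ 0.00810072
Highest score → english.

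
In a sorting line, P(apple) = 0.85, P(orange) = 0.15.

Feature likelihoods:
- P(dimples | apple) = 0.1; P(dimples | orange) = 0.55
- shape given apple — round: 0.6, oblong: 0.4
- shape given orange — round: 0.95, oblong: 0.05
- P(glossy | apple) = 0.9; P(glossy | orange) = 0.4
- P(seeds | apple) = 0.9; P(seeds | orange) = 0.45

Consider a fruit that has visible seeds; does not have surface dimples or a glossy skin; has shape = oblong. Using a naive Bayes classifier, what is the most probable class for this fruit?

apple

apple: 0.85 × (1−0.1) × 0.4 × (1−0.9) × 0.9 = 0.02754
orange: 0.15 × (1−0.55) × 0.05 × (1−0.4) × 0.45 = 0.00091125
Highest score → apple.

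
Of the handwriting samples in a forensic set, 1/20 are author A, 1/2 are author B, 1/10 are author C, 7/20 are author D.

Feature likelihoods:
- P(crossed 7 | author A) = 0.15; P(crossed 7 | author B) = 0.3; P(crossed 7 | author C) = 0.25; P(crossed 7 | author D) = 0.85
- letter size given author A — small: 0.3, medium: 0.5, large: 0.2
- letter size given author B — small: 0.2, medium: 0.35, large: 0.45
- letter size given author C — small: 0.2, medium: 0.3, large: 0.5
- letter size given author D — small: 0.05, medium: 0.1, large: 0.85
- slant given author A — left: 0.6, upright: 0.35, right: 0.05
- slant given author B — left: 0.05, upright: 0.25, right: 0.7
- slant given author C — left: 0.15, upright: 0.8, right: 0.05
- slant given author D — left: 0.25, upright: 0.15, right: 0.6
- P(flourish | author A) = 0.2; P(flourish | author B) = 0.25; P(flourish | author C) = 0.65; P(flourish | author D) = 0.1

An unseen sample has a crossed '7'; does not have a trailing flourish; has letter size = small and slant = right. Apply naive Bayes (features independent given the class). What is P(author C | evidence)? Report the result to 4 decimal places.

0.0037

author A: 0.05 × 0.15 × 0.3 × 0.05 × (1−0.2) = 0.00009
author B: 0.5 × 0.3 × 0.2 × 0.7 × (1−0.25) = 0.01575
author C: 0.1 × 0.25 × 0.2 × 0.05 × (1−0.65) = 0.0000875
author D: 0.35 × 0.85 × 0.05 × 0.6 × (1−0.1) = 0.0080325
P(author C | x) = 0.0000875 / 0.02396 ≈ 0.0037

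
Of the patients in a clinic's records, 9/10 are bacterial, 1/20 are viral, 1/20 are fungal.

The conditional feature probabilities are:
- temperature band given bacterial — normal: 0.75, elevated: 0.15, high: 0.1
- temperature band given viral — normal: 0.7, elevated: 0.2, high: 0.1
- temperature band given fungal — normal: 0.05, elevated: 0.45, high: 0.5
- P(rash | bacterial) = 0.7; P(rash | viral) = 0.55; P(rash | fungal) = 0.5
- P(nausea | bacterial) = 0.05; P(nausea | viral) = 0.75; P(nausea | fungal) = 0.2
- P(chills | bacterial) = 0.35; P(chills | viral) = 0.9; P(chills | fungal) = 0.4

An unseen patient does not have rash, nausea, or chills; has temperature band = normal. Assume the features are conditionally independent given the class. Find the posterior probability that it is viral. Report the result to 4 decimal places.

bacterial: 0.9 × 0.75 × (1−0.7) × (1−0.05) × (1−0.35) = 0.12504375
viral: 0.05 × 0.7 × (1−0.55) × (1−0.75) × (1−0.9) = 0.00039375
fungal: 0.05 × 0.05 × (1−0.5) × (1−0.2) × (1−0.4) = 0.0006
P(viral | x) = 0.00039375 / 0.1260375 ≈ 0.0031

0.0031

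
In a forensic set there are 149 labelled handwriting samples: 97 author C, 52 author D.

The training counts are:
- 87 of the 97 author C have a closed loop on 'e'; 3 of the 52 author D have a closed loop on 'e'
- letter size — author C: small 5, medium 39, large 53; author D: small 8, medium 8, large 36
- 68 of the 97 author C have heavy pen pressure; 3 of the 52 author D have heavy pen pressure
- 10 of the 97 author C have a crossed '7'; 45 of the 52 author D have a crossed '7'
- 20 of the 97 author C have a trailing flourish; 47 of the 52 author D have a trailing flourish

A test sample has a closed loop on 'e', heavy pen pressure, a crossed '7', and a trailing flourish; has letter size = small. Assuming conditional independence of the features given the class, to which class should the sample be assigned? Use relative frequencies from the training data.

author C

author C: (97/149) × (87/97) × (5/97) × (68/97) × (10/97) × (20/97) ≈ 0.000448492
author D: (52/149) × (3/52) × (8/52) × (3/52) × (45/52) × (47/52) ≈ 0.000139779
Highest score → author C.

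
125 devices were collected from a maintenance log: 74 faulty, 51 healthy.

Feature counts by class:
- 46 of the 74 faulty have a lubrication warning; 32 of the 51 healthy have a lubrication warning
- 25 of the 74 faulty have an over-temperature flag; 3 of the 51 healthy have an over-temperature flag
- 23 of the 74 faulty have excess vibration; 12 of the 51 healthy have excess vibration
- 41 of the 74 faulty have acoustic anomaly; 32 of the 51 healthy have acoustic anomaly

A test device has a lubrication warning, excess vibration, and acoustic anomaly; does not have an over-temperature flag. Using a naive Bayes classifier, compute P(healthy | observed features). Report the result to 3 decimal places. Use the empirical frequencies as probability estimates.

faulty: (74/125) × (46/74) × (49/74) × (23/74) × (41/74) ≈ 0.0419624
healthy: (51/125) × (32/51) × (48/51) × (12/51) × (32/51) ≈ 0.0355715
P(healthy | x) = 0.0355715 / 0.0775339 ≈ 0.459

0.459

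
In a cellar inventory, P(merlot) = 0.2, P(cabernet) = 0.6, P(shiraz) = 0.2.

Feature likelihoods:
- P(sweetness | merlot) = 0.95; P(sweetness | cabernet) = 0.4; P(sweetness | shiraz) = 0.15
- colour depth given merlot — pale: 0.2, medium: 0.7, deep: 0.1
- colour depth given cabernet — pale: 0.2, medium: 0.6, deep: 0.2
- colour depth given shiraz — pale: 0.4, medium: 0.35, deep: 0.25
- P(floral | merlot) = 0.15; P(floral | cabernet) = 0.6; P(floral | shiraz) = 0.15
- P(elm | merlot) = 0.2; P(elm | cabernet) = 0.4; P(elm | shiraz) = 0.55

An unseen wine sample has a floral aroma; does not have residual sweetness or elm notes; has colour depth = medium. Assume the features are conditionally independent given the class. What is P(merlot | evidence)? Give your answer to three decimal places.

0.010

merlot: 0.2 × (1−0.95) × 0.7 × 0.15 × (1−0.2) = 0.00084
cabernet: 0.6 × (1−0.4) × 0.6 × 0.6 × (1−0.4) = 0.07776
shiraz: 0.2 × (1−0.15) × 0.35 × 0.15 × (1−0.55) = 0.00401625
P(merlot | x) = 0.00084 / 0.08261625 ≈ 0.010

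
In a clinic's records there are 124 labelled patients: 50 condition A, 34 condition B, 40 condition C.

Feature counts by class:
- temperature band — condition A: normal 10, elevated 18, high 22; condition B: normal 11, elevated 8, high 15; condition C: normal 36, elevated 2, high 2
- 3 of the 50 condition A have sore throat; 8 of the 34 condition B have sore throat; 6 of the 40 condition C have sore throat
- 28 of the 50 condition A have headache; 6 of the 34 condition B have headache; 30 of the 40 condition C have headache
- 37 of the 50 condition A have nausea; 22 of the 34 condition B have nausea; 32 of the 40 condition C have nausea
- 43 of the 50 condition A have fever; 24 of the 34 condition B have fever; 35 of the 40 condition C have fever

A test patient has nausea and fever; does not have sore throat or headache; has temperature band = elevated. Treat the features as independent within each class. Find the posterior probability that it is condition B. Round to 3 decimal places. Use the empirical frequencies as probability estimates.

0.314

condition A: (50/124) × (18/50) × (47/50) × (22/50) × (37/50) × (43/50) ≈ 0.0382086
condition B: (34/124) × (8/34) × (26/34) × (28/34) × (22/34) × (24/34) ≈ 0.0185574
condition C: (40/124) × (2/40) × (34/40) × (10/40) × (32/40) × (35/40) ≈ 0.00239919
P(condition B | x) = 0.0185574 / 0.05916519 ≈ 0.314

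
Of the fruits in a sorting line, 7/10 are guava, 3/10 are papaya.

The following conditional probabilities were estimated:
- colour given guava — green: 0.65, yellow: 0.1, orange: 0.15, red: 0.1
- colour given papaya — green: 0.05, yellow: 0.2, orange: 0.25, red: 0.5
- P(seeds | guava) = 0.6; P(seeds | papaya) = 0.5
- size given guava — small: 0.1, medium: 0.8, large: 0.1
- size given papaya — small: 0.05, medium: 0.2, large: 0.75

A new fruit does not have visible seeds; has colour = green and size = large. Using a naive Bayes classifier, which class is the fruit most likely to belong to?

guava: 0.7 × 0.65 × (1−0.6) × 0.1 = 0.0182
papaya: 0.3 × 0.05 × (1−0.5) × 0.75 = 0.005625
Highest score → guava.

guava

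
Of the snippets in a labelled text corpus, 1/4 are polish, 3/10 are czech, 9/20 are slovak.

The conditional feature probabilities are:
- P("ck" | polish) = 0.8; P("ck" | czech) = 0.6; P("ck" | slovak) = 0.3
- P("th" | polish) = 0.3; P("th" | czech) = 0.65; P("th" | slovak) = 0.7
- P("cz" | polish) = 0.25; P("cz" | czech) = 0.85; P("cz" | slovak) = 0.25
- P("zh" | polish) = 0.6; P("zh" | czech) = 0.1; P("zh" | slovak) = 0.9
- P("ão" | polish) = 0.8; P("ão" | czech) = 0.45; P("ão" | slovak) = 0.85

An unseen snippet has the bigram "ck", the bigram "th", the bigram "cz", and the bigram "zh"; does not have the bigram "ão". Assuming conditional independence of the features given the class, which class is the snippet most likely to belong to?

polish: 0.25 × 0.8 × 0.3 × 0.25 × 0.6 × (1−0.8) = 0.0018
czech: 0.3 × 0.6 × 0.65 × 0.85 × 0.1 × (1−0.45) = 0.00546975
slovak: 0.45 × 0.3 × 0.7 × 0.25 × 0.9 × (1−0.85) = 0.003189375
Highest score → czech.

czech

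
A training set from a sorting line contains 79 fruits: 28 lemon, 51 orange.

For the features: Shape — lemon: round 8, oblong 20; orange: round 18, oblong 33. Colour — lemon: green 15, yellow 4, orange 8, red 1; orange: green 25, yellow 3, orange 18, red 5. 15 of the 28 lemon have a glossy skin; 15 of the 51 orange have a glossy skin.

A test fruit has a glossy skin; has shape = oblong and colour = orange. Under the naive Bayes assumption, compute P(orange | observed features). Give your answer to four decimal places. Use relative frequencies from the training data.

0.5281

lemon: (28/79) × (20/28) × (8/28) × (15/28) ≈ 0.0387497
orange: (51/79) × (33/51) × (18/51) × (15/51) ≈ 0.0433621
P(orange | x) = 0.0433621 / 0.0821118 ≈ 0.5281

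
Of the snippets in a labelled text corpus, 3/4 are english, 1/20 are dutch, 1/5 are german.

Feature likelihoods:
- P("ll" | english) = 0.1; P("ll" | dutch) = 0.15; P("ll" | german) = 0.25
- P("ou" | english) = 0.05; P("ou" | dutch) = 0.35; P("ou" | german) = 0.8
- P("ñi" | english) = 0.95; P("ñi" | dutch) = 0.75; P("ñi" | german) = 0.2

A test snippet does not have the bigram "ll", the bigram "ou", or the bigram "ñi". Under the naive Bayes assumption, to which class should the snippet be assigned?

english

english: 0.75 × (1−0.1) × (1−0.05) × (1−0.95) = 0.0320625
dutch: 0.05 × (1−0.15) × (1−0.35) × (1−0.75) = 0.00690625
german: 0.2 × (1−0.25) × (1−0.8) × (1−0.2) = 0.024
Highest score → english.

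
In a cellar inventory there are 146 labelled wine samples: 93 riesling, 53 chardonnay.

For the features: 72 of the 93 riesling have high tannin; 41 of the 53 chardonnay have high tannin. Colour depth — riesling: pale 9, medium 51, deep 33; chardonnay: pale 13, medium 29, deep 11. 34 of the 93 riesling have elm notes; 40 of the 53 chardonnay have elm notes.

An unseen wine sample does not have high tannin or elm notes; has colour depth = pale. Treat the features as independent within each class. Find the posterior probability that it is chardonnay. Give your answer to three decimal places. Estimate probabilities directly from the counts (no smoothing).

riesling: (93/146) × (21/93) × (9/93) × (59/93) ≈ 0.0088307
chardonnay: (53/146) × (12/53) × (13/53) × (13/53) ≈ 0.00494497
P(chardonnay | x) = 0.00494497 / 0.01377567 ≈ 0.359

0.359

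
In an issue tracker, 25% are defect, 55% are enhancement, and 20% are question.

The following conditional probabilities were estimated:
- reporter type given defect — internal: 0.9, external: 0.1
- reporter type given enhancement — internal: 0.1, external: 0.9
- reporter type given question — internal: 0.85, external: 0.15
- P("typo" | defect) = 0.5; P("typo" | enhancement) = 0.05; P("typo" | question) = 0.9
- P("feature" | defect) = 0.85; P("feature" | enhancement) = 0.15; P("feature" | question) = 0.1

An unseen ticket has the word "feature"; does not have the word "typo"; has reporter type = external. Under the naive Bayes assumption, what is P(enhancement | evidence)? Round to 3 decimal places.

0.866

defect: 0.25 × 0.1 × (1−0.5) × 0.85 = 0.010625
enhancement: 0.55 × 0.9 × (1−0.05) × 0.15 = 0.0705375
question: 0.2 × 0.15 × (1−0.9) × 0.1 = 0.0003
P(enhancement | x) = 0.0705375 / 0.0814625 ≈ 0.866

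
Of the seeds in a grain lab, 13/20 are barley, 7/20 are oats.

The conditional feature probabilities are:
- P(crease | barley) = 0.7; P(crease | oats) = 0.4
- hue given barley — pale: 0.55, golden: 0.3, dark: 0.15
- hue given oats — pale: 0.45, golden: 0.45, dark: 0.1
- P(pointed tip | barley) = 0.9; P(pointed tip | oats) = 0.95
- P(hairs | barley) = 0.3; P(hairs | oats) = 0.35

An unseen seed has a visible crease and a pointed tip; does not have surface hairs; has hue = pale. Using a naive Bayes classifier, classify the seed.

barley

barley: 0.65 × 0.7 × 0.55 × 0.9 × (1−0.3) = 0.1576575
oats: 0.35 × 0.4 × 0.45 × 0.95 × (1−0.35) = 0.0389025
Highest score → barley.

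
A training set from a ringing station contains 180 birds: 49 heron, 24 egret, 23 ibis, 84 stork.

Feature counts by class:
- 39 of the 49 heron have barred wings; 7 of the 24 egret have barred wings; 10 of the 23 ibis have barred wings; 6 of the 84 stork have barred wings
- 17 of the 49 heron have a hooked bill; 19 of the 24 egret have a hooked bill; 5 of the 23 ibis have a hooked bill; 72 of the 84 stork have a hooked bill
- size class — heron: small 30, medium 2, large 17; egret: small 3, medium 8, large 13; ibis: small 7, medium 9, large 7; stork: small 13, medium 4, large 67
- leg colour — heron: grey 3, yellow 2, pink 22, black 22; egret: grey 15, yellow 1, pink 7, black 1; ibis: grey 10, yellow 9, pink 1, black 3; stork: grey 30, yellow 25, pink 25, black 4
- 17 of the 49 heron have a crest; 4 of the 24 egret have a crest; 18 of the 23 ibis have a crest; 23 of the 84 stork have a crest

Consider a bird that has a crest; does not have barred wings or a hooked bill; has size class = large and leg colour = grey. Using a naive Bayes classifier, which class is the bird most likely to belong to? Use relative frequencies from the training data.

ibis

heron: (49/180) × (10/49) × (32/49) × (17/49) × (3/49) × (17/49) ≈ 0.00026737
egret: (24/180) × (17/24) × (5/24) × (13/24) × (15/24) × (4/24) ≈ 0.00111019
ibis: (23/180) × (13/23) × (18/23) × (7/23) × (10/23) × (18/23) ≈ 0.00585332
stork: (84/180) × (78/84) × (12/84) × (67/84) × (30/84) × (23/84) ≈ 0.00482848
Highest score → ibis.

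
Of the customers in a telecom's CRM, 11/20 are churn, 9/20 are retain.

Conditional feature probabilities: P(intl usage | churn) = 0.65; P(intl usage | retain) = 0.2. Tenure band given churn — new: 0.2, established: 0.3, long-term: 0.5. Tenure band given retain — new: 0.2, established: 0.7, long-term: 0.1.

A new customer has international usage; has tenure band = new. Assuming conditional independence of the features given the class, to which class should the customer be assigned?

churn: 0.55 × 0.65 × 0.2 = 0.0715
retain: 0.45 × 0.2 × 0.2 = 0.018
Highest score → churn.

churn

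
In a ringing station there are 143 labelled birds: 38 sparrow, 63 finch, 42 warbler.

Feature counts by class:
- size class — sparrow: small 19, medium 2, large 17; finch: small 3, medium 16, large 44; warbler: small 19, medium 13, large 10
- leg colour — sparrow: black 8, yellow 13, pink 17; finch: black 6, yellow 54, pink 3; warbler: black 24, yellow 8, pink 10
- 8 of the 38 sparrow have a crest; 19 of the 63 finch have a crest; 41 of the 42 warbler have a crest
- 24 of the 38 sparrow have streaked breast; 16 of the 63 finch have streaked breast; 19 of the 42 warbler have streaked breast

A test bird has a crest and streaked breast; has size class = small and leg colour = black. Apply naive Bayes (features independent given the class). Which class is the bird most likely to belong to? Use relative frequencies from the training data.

sparrow: (38/143) × (19/38) × (8/38) × (8/38) × (24/38) ≈ 0.00371927
finch: (63/143) × (3/63) × (6/63) × (19/63) × (16/63) ≈ 0.000153034
warbler: (42/143) × (19/42) × (24/42) × (41/42) × (19/42) ≈ 0.0335288
Highest score → warbler.

warbler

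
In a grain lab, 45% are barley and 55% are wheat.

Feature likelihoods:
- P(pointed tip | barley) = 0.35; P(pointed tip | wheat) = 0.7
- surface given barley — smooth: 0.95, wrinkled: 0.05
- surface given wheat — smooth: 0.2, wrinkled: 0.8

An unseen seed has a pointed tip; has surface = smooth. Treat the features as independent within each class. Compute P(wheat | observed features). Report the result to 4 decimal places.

barley: 0.45 × 0.35 × 0.95 = 0.149625
wheat: 0.55 × 0.7 × 0.2 = 0.077
P(wheat | x) = 0.077 / 0.226625 ≈ 0.3398

0.3398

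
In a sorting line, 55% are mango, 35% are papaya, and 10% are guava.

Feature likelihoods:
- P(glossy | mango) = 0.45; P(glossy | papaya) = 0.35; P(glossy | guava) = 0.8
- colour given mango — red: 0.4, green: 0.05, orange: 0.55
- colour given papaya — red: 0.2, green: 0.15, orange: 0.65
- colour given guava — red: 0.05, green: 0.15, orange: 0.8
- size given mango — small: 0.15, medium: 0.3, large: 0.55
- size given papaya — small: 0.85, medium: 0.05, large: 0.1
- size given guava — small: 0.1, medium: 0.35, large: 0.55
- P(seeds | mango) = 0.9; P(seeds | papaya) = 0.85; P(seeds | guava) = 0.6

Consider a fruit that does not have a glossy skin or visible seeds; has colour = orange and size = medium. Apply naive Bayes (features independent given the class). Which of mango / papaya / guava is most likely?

mango

mango: 0.55 × (1−0.45) × 0.55 × 0.3 × (1−0.9) = 0.00499125
papaya: 0.35 × (1−0.35) × 0.65 × 0.05 × (1−0.85) = 0.0011090625
guava: 0.1 × (1−0.8) × 0.8 × 0.35 × (1−0.6) = 0.00224
Highest score → mango.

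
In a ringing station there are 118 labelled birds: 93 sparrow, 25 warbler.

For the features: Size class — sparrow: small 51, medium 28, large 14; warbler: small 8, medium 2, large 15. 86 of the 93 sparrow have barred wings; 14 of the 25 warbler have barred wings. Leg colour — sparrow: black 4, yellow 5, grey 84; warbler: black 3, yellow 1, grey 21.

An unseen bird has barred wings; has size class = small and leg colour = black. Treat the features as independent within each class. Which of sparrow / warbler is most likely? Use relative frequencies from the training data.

sparrow: (93/118) × (51/93) × (86/93) × (4/93) ≈ 0.0171902
warbler: (25/118) × (8/25) × (14/25) × (3/25) ≈ 0.00455593
Highest score → sparrow.

sparrow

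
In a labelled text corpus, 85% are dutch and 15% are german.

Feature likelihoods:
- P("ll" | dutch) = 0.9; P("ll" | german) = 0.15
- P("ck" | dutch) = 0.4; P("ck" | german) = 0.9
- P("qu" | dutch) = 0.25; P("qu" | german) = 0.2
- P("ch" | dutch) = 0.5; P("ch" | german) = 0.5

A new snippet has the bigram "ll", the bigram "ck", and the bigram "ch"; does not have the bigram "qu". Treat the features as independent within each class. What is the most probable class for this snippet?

dutch: 0.85 × 0.9 × 0.4 × (1−0.25) × 0.5 = 0.11475
german: 0.15 × 0.15 × 0.9 × (1−0.2) × 0.5 = 0.0081
Highest score → dutch.

dutch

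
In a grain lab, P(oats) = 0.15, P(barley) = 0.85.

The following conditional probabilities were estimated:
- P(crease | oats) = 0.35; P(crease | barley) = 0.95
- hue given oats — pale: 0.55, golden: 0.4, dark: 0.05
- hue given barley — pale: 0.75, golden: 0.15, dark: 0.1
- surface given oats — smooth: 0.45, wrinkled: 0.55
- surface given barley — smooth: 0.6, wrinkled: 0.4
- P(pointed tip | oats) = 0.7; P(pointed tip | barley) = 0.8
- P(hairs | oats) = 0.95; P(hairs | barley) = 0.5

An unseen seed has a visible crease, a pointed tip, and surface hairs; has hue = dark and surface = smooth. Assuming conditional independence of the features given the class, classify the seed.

oats: 0.15 × 0.35 × 0.05 × 0.45 × 0.7 × 0.95 = 0.00078553125
barley: 0.85 × 0.95 × 0.1 × 0.6 × 0.8 × 0.5 = 0.01938
Highest score → barley.

barley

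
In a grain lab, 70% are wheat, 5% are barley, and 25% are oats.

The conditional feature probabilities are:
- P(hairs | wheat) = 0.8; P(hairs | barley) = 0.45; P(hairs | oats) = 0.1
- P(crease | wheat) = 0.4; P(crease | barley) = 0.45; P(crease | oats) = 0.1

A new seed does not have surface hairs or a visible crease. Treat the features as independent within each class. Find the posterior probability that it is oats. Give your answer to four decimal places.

0.6714

wheat: 0.7 × (1−0.8) × (1−0.4) = 0.084
barley: 0.05 × (1−0.45) × (1−0.45) = 0.015125
oats: 0.25 × (1−0.1) × (1−0.1) = 0.2025
P(oats | x) = 0.2025 / 0.301625 ≈ 0.6714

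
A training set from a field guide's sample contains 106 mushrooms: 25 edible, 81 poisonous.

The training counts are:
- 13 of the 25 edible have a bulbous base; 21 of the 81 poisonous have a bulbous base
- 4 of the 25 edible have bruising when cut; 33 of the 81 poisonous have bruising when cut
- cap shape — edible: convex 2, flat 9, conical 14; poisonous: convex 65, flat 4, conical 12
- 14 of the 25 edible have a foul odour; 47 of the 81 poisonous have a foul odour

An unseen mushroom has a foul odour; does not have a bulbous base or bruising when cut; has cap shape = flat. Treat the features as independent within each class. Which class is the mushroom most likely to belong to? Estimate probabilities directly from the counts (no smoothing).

edible: (25/106) × (12/25) × (21/25) × (9/25) × (14/25) ≈ 0.019171
poisonous: (81/106) × (60/81) × (48/81) × (4/81) × (47/81) ≈ 0.00961146
Highest score → edible.

edible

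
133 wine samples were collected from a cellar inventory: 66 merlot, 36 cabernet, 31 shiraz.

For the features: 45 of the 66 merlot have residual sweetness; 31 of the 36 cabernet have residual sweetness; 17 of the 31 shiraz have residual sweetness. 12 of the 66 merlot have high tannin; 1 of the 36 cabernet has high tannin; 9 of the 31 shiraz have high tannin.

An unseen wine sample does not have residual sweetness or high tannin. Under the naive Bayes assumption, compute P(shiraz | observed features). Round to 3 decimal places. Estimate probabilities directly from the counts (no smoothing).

merlot: (66/133) × (21/66) × (54/66) ≈ 0.129187
cabernet: (36/133) × (5/36) × (35/36) ≈ 0.0365497
shiraz: (31/133) × (14/31) × (22/31) ≈ 0.0747029
P(shiraz | x) = 0.0747029 / 0.2404396 ≈ 0.311

0.311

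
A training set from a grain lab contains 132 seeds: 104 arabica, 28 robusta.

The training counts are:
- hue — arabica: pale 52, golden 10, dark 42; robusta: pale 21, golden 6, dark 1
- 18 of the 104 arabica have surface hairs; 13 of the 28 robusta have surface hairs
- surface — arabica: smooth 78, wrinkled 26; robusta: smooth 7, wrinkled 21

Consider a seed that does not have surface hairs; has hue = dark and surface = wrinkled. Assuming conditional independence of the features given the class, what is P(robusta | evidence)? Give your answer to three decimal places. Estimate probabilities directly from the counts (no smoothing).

arabica: (104/132) × (42/104) × (86/104) × (26/104) ≈ 0.065778
robusta: (28/132) × (1/28) × (15/28) × (21/28) ≈ 0.00304383
P(robusta | x) = 0.00304383 / 0.06882183 ≈ 0.044

0.044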